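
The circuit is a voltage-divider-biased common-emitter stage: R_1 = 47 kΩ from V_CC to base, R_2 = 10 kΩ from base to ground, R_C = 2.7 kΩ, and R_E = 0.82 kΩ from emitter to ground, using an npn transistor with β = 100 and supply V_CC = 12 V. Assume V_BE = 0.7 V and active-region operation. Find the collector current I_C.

Thevenize the base divider: V_Th = V_CC·R_2/(R_1+R_2) = 12×10/57 = 2.11 V, R_Th = R_1‖R_2 = 8.25 kΩ.
Base-emitter loop: V_Th = I_B·R_Th + V_BE + (β+1)I_B·R_E, so I_B = (2.11 − 0.7) / (8.25 + 101×0.82) = 0.0154 mA.
I_C = β·I_B = 100×0.0154 = 1.54 mA, and I_E = (β+1)I_B = 1.56 mA.
V_CE = V_CC − I_C·R_C − I_E·R_E = 12 − 1.54×2.7 − 1.56×0.82 = 6.56 V.
V_CE = 6.56 V > 0.2 V confirms active-region operation.

I_C ≈ 1.5 mA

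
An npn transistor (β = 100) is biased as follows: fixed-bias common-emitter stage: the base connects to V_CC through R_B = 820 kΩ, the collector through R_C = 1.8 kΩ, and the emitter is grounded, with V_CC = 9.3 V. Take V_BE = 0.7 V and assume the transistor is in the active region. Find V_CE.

V_CE ≈ 7.4 V

Base loop: V_CC = I_B·R_B + V_BE, so I_B = (9.3 − 0.7)/820 kΩ = 0.0105 mA.
In the active region I_C = β·I_B = 100 × 0.0105 = 1.05 mA.
Collector loop: V_CE = V_CC − I_C·R_C = 9.3 − 1.05×1.8 = 7.41 V.
Since V_CE = 7.41 V > V_CE(sat) ≈ 0.2 V, the transistor is in the active region as assumed.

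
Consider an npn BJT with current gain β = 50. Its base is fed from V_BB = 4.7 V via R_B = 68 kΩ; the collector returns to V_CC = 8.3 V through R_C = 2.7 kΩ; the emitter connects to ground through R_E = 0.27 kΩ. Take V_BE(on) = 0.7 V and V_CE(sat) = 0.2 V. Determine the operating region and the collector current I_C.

active; I_C ≈ 2.4 mA

Assume active. Base-emitter loop: I_B = (V_BB − V_BE)/(R_B + (β+1)R_E) = (4.7 − 0.7)/(68 + 51×0.27) = 0.0489 mA.
I_C = β·I_B = 50×0.0489 = 2.45 mA.
V_CE = V_CC − I_C·R_C − I_E·R_E = 8.3 − 2.45×2.7 − 2.49×0.27 = 1.02 V > V_CE(sat), so the active-region assumption holds.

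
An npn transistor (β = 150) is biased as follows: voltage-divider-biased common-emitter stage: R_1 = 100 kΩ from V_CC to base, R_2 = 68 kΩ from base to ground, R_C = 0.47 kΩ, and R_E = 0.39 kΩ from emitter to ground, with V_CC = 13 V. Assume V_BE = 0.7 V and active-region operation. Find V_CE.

Thevenize the base divider: V_Th = V_CC·R_2/(R_1+R_2) = 13×68/168 = 5.26 V, R_Th = R_1‖R_2 = 40.5 kΩ.
Base-emitter loop: V_Th = I_B·R_Th + V_BE + (β+1)I_B·R_E, so I_B = (5.26 − 0.7) / (40.5 + 151×0.39) = 0.0459 mA.
I_C = β·I_B = 150×0.0459 = 6.89 mA, and I_E = (β+1)I_B = 6.93 mA.
V_CE = V_CC − I_C·R_C − I_E·R_E = 13 − 6.89×0.47 − 6.93×0.39 = 7.06 V.
V_CE = 7.06 V > 0.2 V confirms active-region operation.

V_CE ≈ 7.1 V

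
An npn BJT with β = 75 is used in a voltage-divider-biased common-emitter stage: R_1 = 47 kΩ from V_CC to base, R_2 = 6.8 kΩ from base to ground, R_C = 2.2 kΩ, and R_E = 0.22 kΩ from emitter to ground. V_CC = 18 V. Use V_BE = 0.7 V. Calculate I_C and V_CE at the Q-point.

Thevenize the base divider: V_Th = V_CC·R_2/(R_1+R_2) = 18×6.8/53.8 = 2.28 V, R_Th = R_1‖R_2 = 5.94 kΩ.
Base-emitter loop: V_Th = I_B·R_Th + V_BE + (β+1)I_B·R_E, so I_B = (2.28 − 0.7) / (5.94 + 76×0.22) = 0.0695 mA.
I_C = β·I_B = 75×0.0695 = 5.21 mA, and I_E = (β+1)I_B = 5.28 mA.
V_CE = V_CC − I_C·R_C − I_E·R_E = 18 − 5.21×2.2 − 5.28×0.22 = 5.37 V.
V_CE = 5.37 V > 0.2 V confirms active-region operation.

I_C ≈ 5.2 mA, V_CE ≈ 5.4 V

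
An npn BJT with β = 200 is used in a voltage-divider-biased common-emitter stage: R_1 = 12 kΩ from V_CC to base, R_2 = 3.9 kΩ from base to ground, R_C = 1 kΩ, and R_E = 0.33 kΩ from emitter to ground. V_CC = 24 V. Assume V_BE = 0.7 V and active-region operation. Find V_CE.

Thevenize the base divider: V_Th = V_CC·R_2/(R_1+R_2) = 24×3.9/15.9 = 5.89 V, R_Th = R_1‖R_2 = 2.94 kΩ.
Base-emitter loop: V_Th = I_B·R_Th + V_BE + (β+1)I_B·R_E, so I_B = (5.89 − 0.7) / (2.94 + 201×0.33) = 0.0749 mA.
I_C = β·I_B = 200×0.0749 = 15 mA, and I_E = (β+1)I_B = 15 mA.
V_CE = V_CC − I_C·R_C − I_E·R_E = 24 − 15×1 − 15×0.33 = 4.06 V.
V_CE = 4.06 V > 0.2 V confirms active-region operation.

V_CE ≈ 4.1 V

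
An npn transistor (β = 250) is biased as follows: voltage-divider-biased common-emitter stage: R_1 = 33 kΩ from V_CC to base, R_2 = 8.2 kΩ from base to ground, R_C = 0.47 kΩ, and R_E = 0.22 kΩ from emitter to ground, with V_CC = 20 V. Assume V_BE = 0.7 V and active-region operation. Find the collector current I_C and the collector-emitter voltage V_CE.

Thevenize the base divider: V_Th = V_CC·R_2/(R_1+R_2) = 20×8.2/41.2 = 3.98 V, R_Th = R_1‖R_2 = 6.57 kΩ.
Base-emitter loop: V_Th = I_B·R_Th + V_BE + (β+1)I_B·R_E, so I_B = (3.98 − 0.7) / (6.57 + 251×0.22) = 0.0531 mA.
I_C = β·I_B = 250×0.0531 = 13.3 mA, and I_E = (β+1)I_B = 13.3 mA.
V_CE = V_CC − I_C·R_C − I_E·R_E = 20 − 13.3×0.47 − 13.3×0.22 = 10.8 V.
V_CE = 10.8 V > 0.2 V confirms active-region operation.

I_C ≈ 13 mA, V_CE ≈ 11 V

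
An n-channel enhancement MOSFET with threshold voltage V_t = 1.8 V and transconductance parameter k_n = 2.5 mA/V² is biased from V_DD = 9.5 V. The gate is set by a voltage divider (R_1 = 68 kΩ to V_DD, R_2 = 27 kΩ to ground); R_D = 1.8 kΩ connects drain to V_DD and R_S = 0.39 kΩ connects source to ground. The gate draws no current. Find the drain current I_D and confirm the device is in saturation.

V_G = V_DD·R_2/(R_1+R_2) = 9.5×27/95 = 2.7 V.
Assume saturation: I_D = (k_n/2)(V_GS − V_t)² with V_GS = V_G − I_D·R_S = 2.7 − 0.39·I_D.
Substituting gives 0.19·I_D² − 1.88·I_D + 1.01 = 0, with roots I_D = 0.572 or 9.3 mA.
The root I_D = 9.3 mA gives V_GS = -0.928 V ≤ V_t, so take I_D = 0.572 mA.
Then V_GS = 2.48 V and V_DS = V_DD − I_D(R_D+R_S) = 9.5 − 0.572×2.19 = 8.25 V.
Saturation requires V_DS ≥ V_GS − V_t = 0.677 V; 8.25 ≥ 0.677 ✓.

I_D ≈ 0.57 mA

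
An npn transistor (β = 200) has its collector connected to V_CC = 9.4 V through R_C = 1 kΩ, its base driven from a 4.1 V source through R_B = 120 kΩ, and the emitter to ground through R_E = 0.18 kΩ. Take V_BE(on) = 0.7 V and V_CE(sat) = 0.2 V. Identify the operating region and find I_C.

active; I_C ≈ 4.4 mA

Assume active. Base-emitter loop: I_B = (V_BB − V_BE)/(R_B + (β+1)R_E) = (4.1 − 0.7)/(120 + 201×0.18) = 0.0218 mA.
I_C = β·I_B = 200×0.0218 = 4.35 mA.
V_CE = V_CC − I_C·R_C − I_E·R_E = 9.4 − 4.35×1 − 4.38×0.18 = 4.26 V > V_CE(sat), so the active-region assumption holds.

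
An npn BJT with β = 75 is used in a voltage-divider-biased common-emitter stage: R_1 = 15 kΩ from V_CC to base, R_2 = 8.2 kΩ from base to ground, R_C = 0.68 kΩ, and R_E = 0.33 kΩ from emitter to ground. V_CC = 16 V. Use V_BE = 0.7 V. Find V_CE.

V_CE ≈ 3.6 V

Thevenize the base divider: V_Th = V_CC·R_2/(R_1+R_2) = 16×8.2/23.2 = 5.66 V, R_Th = R_1‖R_2 = 5.3 kΩ.
Base-emitter loop: V_Th = I_B·R_Th + V_BE + (β+1)I_B·R_E, so I_B = (5.66 − 0.7) / (5.3 + 76×0.33) = 0.163 mA.
I_C = β·I_B = 75×0.163 = 12.2 mA, and I_E = (β+1)I_B = 12.4 mA.
V_CE = V_CC − I_C·R_C − I_E·R_E = 16 − 12.2×0.68 − 12.4×0.33 = 3.59 V.
V_CE = 3.59 V > 0.2 V confirms active-region operation.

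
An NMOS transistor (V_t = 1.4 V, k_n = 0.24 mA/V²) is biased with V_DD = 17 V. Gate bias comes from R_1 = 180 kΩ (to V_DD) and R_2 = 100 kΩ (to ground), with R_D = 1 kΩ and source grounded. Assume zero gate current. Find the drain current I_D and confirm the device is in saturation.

I_D ≈ 2.6 mA

V_G = V_DD·R_2/(R_1+R_2) = 17×100/280 = 6.07 V. With the source grounded, V_GS = V_G = 6.07 V.
Assume saturation: I_D = (k_n/2)(V_GS − V_t)² = (0.24/2)×(6.07 − 1.4)² = 0.12×4.67² = 2.62 mA.
V_DS = V_DD − I_D·R_D = 17 − 2.62×1 = 14.4 V.
Saturation requires V_DS ≥ V_GS − V_t = 4.67 V; 14.4 ≥ 4.67 ✓.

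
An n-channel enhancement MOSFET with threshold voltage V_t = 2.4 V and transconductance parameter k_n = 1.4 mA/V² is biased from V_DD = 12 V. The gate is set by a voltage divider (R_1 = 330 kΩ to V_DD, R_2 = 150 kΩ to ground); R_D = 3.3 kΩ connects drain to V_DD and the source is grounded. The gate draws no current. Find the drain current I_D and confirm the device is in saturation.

V_G = V_DD·R_2/(R_1+R_2) = 12×150/480 = 3.75 V. With the source grounded, V_GS = V_G = 3.75 V.
Assume saturation: I_D = (k_n/2)(V_GS − V_t)² = (1.4/2)×(3.75 − 2.4)² = 0.7×1.35² = 1.28 mA.
V_DS = V_DD − I_D·R_D = 12 − 1.28×3.3 = 7.79 V.
Saturation requires V_DS ≥ V_GS − V_t = 1.35 V; 7.79 ≥ 1.35 ✓.

I_D ≈ 1.3 mA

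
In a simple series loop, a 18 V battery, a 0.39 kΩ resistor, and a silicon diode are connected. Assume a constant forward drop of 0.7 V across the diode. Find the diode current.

I ≈ 44 mA

KVL around the loop: 18 = V_D + I·R = 0.7 + I × 0.39 kΩ.
So I = (18 − 0.7) / 0.39 kΩ = 17.3 / 0.39 = 44.4 mA.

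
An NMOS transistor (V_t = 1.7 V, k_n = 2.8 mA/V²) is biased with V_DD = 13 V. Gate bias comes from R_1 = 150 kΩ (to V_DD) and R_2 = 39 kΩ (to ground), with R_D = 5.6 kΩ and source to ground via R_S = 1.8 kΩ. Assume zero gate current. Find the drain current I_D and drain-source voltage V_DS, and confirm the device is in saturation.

I_D ≈ 0.29 mA, V_DS ≈ 11 V

V_G = V_DD·R_2/(R_1+R_2) = 13×39/189 = 2.68 V.
Assume saturation: I_D = (k_n/2)(V_GS − V_t)² with V_GS = V_G − I_D·R_S = 2.68 − 1.8·I_D.
Substituting gives 4.54·I_D² − 5.95·I_D + 1.35 = 0, with roots I_D = 0.292 or 1.02 mA.
The root I_D = 1.02 mA gives V_GS = 0.846 V ≤ V_t, so take I_D = 0.292 mA.
Then V_GS = 2.16 V and V_DS = V_DD − I_D(R_D+R_S) = 13 − 0.292×7.4 = 10.8 V.
Saturation requires V_DS ≥ V_GS − V_t = 0.457 V; 10.8 ≥ 0.457 ✓.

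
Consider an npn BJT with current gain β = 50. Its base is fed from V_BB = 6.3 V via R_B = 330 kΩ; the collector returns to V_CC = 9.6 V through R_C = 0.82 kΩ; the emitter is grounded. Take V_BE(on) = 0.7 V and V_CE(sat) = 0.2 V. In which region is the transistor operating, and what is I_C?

active; I_C ≈ 0.85 mA

Assume active. Base-emitter loop: I_B = (V_BB − V_BE)/R_B = (6.3 − 0.7)/330 = 0.017 mA.
I_C = β·I_B = 50×0.017 = 0.848 mA.
V_CE = V_CC − I_C·R_C = 9.6 − 0.848×0.82 = 8.9 V > V_CE(sat), so the active-region assumption holds.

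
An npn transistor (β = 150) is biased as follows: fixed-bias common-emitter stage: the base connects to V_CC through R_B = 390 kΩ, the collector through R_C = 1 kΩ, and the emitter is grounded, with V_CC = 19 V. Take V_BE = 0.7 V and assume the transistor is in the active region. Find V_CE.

V_CE ≈ 12 V

Base loop: V_CC = I_B·R_B + V_BE, so I_B = (19 − 0.7)/390 kΩ = 0.0469 mA.
In the active region I_C = β·I_B = 150 × 0.0469 = 7.04 mA.
Collector loop: V_CE = V_CC − I_C·R_C = 19 − 7.04×1 = 12 V.
Since V_CE = 12 V > V_CE(sat) ≈ 0.2 V, the transistor is in the active region as assumed.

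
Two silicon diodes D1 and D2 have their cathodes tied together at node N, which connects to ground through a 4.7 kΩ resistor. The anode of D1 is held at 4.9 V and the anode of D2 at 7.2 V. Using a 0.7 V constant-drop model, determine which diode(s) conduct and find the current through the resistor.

Assume both conduct. Then node N would need to be at both 4.9−0.7 = 4.2 V and 7.2−0.7 = 6.5 V, which is impossible.
Assume only D2 conducts: V_N = 7.2 − 0.7 = 6.5 V, so I_R = 6.5/4.7 = 1.38 mA.
Check D1: its anode-to-cathode voltage is 4.9 − 6.5 = -1.6 V < 0.7 V, so it is off. The assumption is consistent.

Only D2 conducts; I_R ≈ 1.4 mA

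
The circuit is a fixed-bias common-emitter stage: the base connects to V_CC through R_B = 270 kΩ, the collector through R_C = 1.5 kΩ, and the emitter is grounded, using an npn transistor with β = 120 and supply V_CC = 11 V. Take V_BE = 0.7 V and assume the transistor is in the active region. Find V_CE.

V_CE ≈ 4.1 V

Base loop: V_CC = I_B·R_B + V_BE, so I_B = (11 − 0.7)/270 kΩ = 0.0381 mA.
In the active region I_C = β·I_B = 120 × 0.0381 = 4.58 mA.
Collector loop: V_CE = V_CC − I_C·R_C = 11 − 4.58×1.5 = 4.13 V.
Since V_CE = 4.13 V > V_CE(sat) ≈ 0.2 V, the transistor is in the active region as assumed.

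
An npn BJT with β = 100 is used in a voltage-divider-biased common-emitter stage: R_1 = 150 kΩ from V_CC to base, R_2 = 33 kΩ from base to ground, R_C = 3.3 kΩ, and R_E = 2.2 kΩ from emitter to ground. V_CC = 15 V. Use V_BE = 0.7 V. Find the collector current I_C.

Thevenize the base divider: V_Th = V_CC·R_2/(R_1+R_2) = 15×33/183 = 2.7 V, R_Th = R_1‖R_2 = 27 kΩ.
Base-emitter loop: V_Th = I_B·R_Th + V_BE + (β+1)I_B·R_E, so I_B = (2.7 − 0.7) / (27 + 101×2.2) = 0.00804 mA.
I_C = β·I_B = 100×0.00804 = 0.804 mA, and I_E = (β+1)I_B = 0.812 mA.
V_CE = V_CC − I_C·R_C − I_E·R_E = 15 − 0.804×3.3 − 0.812×2.2 = 10.6 V.
V_CE = 10.6 V > 0.2 V confirms active-region operation.

I_C ≈ 0.8 mA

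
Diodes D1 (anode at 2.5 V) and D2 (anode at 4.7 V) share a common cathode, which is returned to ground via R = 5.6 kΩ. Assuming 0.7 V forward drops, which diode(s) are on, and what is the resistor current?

Only D2 conducts; I_R ≈ 0.71 mA

Assume both conduct. Then node N would need to be at both 2.5−0.7 = 1.8 V and 4.7−0.7 = 4 V, which is impossible.
Assume only D2 conducts: V_N = 4.7 − 0.7 = 4 V, so I_R = 4/5.6 = 0.714 mA.
Check D1: its anode-to-cathode voltage is 2.5 − 4 = -1.5 V < 0.7 V, so it is off. The assumption is consistent.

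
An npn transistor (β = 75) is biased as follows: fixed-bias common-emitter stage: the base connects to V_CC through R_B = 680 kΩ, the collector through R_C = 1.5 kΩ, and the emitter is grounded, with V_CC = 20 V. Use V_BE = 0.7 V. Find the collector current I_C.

Base loop: V_CC = I_B·R_B + V_BE, so I_B = (20 − 0.7)/680 kΩ = 0.0284 mA.
In the active region I_C = β·I_B = 75 × 0.0284 = 2.13 mA.
Collector loop: V_CE = V_CC − I_C·R_C = 20 − 2.13×1.5 = 16.8 V.
Since V_CE = 16.8 V > V_CE(sat) ≈ 0.2 V, the transistor is in the active region as assumed.

I_C ≈ 2.1 mA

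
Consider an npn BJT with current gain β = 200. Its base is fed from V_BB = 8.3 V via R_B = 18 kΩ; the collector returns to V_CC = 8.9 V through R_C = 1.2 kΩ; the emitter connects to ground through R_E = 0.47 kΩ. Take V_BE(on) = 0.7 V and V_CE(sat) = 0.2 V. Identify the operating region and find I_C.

Assume active: I_B = (8.3 − 0.7)/(18 + 201×0.47) = 0.0676 mA, I_C = β·I_B = 13.5 mA.
Then V_CE = 8.9 − 13.5×1.2 − 13.6×0.47 = -13.7 V < 0.2 V — the active assumption fails.
Re-solve with V_CE = 0.2 V. KCL at the emitter: V_E/R_E = (V_BB−0.7−V_E)/R_B + (V_CC−0.2−V_E)/R_C, giving V_E = 2.54 V.
I_C = (V_CC − 0.2 − V_E)/R_C = (8.7 − 2.54)/1.2 = 5.13 mA.
Check: I_B = (7.6 − 2.54)/18 = 0.281 mA, and β·I_B = 56.2 mA > I_C, confirming saturation.

saturation; I_C ≈ 5.1 mA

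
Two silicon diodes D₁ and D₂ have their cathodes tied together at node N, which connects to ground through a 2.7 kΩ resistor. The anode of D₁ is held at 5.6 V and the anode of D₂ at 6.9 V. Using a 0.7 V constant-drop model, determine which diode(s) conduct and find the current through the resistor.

Assume both conduct. Then node N would need to be at both 5.6−0.7 = 4.9 V and 6.9−0.7 = 6.2 V, which is impossible.
Assume only D₂ conducts: V_N = 6.9 − 0.7 = 6.2 V, so I_R = 6.2/2.7 = 2.3 mA.
Check D₁: its anode-to-cathode voltage is 5.6 − 6.2 = -0.6 V < 0.7 V, so it is off. The assumption is consistent.

Only D₂ conducts; I_R ≈ 2.3 mA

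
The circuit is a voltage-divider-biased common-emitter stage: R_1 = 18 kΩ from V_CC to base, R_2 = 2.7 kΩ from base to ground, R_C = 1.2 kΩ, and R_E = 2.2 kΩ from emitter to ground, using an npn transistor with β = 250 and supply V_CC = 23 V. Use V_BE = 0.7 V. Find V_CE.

V_CE ≈ 19 V

Thevenize the base divider: V_Th = V_CC·R_2/(R_1+R_2) = 23×2.7/20.7 = 3 V, R_Th = R_1‖R_2 = 2.35 kΩ.
Base-emitter loop: V_Th = I_B·R_Th + V_BE + (β+1)I_B·R_E, so I_B = (3 − 0.7) / (2.35 + 251×2.2) = 0.00415 mA.
I_C = β·I_B = 250×0.00415 = 1.04 mA, and I_E = (β+1)I_B = 1.04 mA.
V_CE = V_CC − I_C·R_C − I_E·R_E = 23 − 1.04×1.2 − 1.04×2.2 = 19.5 V.
V_CE = 19.5 V > 0.2 V confirms active-region operation.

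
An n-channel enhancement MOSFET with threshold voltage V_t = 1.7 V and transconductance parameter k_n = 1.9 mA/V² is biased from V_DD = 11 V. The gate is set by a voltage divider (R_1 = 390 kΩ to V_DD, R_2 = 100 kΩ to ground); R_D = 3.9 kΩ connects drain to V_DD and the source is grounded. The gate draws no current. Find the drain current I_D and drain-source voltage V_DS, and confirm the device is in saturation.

I_D ≈ 0.28 mA, V_DS ≈ 9.9 V

V_G = V_DD·R_2/(R_1+R_2) = 11×100/490 = 2.24 V. With the source grounded, V_GS = V_G = 2.24 V.
Assume saturation: I_D = (k_n/2)(V_GS − V_t)² = (1.9/2)×(2.24 − 1.7)² = 0.95×0.545² = 0.282 mA.
V_DS = V_DD − I_D·R_D = 11 − 0.282×3.9 = 9.9 V.
Saturation requires V_DS ≥ V_GS − V_t = 0.545 V; 9.9 ≥ 0.545 ✓.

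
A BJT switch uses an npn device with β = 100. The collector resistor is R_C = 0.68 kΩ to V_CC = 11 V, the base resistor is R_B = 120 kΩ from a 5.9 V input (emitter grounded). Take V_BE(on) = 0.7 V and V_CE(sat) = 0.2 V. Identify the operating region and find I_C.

Assume active. Base-emitter loop: I_B = (V_BB − V_BE)/R_B = (5.9 − 0.7)/120 = 0.0433 mA.
I_C = β·I_B = 100×0.0433 = 4.33 mA.
V_CE = V_CC − I_C·R_C = 11 − 4.33×0.68 = 8.05 V > V_CE(sat), so the active-region assumption holds.

active; I_C ≈ 4.3 mA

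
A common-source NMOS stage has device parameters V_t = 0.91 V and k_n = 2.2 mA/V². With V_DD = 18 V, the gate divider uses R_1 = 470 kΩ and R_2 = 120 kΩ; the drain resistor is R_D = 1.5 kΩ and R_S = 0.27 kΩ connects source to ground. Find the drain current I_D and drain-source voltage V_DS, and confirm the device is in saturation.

V_G = V_DD·R_2/(R_1+R_2) = 18×120/590 = 3.66 V.
Assume saturation: I_D = (k_n/2)(V_GS − V_t)² with V_GS = V_G − I_D·R_S = 3.66 − 0.27·I_D.
Substituting gives 0.0802·I_D² − 2.63·I_D + 8.32 = 0, with roots I_D = 3.54 or 29.3 mA.
The root I_D = 29.3 mA gives V_GS = -4.25 V ≤ V_t, so take I_D = 3.54 mA.
Then V_GS = 2.7 V and V_DS = V_DD − I_D(R_D+R_S) = 18 − 3.54×1.77 = 11.7 V.
Saturation requires V_DS ≥ V_GS − V_t = 1.79 V; 11.7 ≥ 1.79 ✓.

I_D ≈ 3.5 mA, V_DS ≈ 12 V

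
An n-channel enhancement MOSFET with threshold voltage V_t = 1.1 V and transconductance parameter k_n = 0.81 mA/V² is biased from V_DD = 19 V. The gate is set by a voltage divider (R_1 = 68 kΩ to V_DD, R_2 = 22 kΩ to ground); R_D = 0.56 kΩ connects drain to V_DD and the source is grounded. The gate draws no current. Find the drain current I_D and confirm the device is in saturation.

I_D ≈ 5.1 mA

V_G = V_DD·R_2/(R_1+R_2) = 19×22/90 = 4.64 V. With the source grounded, V_GS = V_G = 4.64 V.
Assume saturation: I_D = (k_n/2)(V_GS − V_t)² = (0.81/2)×(4.64 − 1.1)² = 0.405×3.54² = 5.09 mA.
V_DS = V_DD − I_D·R_D = 19 − 5.09×0.56 = 16.2 V.
Saturation requires V_DS ≥ V_GS − V_t = 3.54 V; 16.2 ≥ 3.54 ✓.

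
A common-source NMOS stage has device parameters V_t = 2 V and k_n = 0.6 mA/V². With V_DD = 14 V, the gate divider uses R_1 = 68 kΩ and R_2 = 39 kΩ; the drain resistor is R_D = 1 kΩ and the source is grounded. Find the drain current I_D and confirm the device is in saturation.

V_G = V_DD·R_2/(R_1+R_2) = 14×39/107 = 5.1 V. With the source grounded, V_GS = V_G = 5.1 V.
Assume saturation: I_D = (k_n/2)(V_GS − V_t)² = (0.6/2)×(5.1 − 2)² = 0.3×3.1² = 2.89 mA.
V_DS = V_DD − I_D·R_D = 14 − 2.89×1 = 11.1 V.
Saturation requires V_DS ≥ V_GS − V_t = 3.1 V; 11.1 ≥ 3.1 ✓.

I_D ≈ 2.9 mA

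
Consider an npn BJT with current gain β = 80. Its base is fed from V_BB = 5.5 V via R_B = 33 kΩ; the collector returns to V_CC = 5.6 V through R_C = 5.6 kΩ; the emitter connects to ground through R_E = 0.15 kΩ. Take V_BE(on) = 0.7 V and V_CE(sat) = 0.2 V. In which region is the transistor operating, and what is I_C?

saturation; I_C ≈ 0.94 mA

Assume active: I_B = (5.5 − 0.7)/(33 + 81×0.15) = 0.106 mA, I_C = β·I_B = 8.5 mA.
Then V_CE = 5.6 − 8.5×5.6 − 8.61×0.15 = -43.3 V < 0.2 V — the active assumption fails.
Re-solve with V_CE = 0.2 V. KCL at the emitter: V_E/R_E = (V_BB−0.7−V_E)/R_B + (V_CC−0.2−V_E)/R_C, giving V_E = 0.161 V.
I_C = (V_CC − 0.2 − V_E)/R_C = (5.4 − 0.161)/5.6 = 0.935 mA.
Check: I_B = (4.8 − 0.161)/33 = 0.141 mA, and β·I_B = 11.2 mA > I_C, confirming saturation.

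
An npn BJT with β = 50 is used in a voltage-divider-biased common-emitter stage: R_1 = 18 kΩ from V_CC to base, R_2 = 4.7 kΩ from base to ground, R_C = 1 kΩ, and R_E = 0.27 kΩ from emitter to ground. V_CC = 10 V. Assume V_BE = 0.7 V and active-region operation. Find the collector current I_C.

Thevenize the base divider: V_Th = V_CC·R_2/(R_1+R_2) = 10×4.7/22.7 = 2.07 V, R_Th = R_1‖R_2 = 3.73 kΩ.
Base-emitter loop: V_Th = I_B·R_Th + V_BE + (β+1)I_B·R_E, so I_B = (2.07 − 0.7) / (3.73 + 51×0.27) = 0.0783 mA.
I_C = β·I_B = 50×0.0783 = 3.92 mA, and I_E = (β+1)I_B = 3.99 mA.
V_CE = V_CC − I_C·R_C − I_E·R_E = 10 − 3.92×1 − 3.99×0.27 = 5.01 V.
V_CE = 5.01 V > 0.2 V confirms active-region operation.

I_C ≈ 3.9 mA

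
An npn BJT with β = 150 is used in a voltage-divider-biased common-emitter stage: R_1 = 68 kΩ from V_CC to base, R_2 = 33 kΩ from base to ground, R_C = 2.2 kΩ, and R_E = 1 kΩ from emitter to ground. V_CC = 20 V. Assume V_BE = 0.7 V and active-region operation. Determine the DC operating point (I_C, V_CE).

Thevenize the base divider: V_Th = V_CC·R_2/(R_1+R_2) = 20×33/101 = 6.53 V, R_Th = R_1‖R_2 = 22.2 kΩ.
Base-emitter loop: V_Th = I_B·R_Th + V_BE + (β+1)I_B·R_E, so I_B = (6.53 − 0.7) / (22.2 + 151×1) = 0.0337 mA.
I_C = β·I_B = 150×0.0337 = 5.05 mA, and I_E = (β+1)I_B = 5.09 mA.
V_CE = V_CC − I_C·R_C − I_E·R_E = 20 − 5.05×2.2 − 5.09×1 = 3.8 V.
V_CE = 3.8 V > 0.2 V confirms active-region operation.

I_C ≈ 5.1 mA, V_CE ≈ 3.8 V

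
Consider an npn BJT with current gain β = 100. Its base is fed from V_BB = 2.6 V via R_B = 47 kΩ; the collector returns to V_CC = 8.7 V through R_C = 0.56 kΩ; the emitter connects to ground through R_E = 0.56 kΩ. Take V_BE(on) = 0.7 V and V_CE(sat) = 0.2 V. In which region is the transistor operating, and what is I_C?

Assume active. Base-emitter loop: I_B = (V_BB − V_BE)/(R_B + (β+1)R_E) = (2.6 − 0.7)/(47 + 101×0.56) = 0.0183 mA.
I_C = β·I_B = 100×0.0183 = 1.83 mA.
V_CE = V_CC − I_C·R_C − I_E·R_E = 8.7 − 1.83×0.56 − 1.85×0.56 = 6.63 V > V_CE(sat), so the active-region assumption holds.

active; I_C ≈ 1.8 mA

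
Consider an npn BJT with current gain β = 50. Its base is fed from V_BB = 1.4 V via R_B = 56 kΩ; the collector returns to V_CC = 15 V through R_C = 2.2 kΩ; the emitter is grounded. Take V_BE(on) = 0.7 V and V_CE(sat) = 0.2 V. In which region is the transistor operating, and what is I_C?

active; I_C ≈ 0.62 mA

Assume active. Base-emitter loop: I_B = (V_BB − V_BE)/R_B = (1.4 − 0.7)/56 = 0.0125 mA.
I_C = β·I_B = 50×0.0125 = 0.625 mA.
V_CE = V_CC − I_C·R_C = 15 − 0.625×2.2 = 13.6 V > V_CE(sat), so the active-region assumption holds.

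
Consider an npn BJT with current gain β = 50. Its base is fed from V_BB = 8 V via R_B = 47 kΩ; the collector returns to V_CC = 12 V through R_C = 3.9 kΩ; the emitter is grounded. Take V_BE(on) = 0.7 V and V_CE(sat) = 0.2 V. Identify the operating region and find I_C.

saturation; I_C ≈ 3 mA

Assume active: I_B = (8 − 0.7)/47 = 0.155 mA, giving I_C = β·I_B = 7.77 mA.
But then V_CE = 12 − 7.77×3.9 = -18.3 V < V_CE(sat) = 0.2 V — impossible in the active region.
So the transistor is saturated. With V_CE = 0.2 V, I_C = (V_CC − 0.2)/R_C = 11.8/3.9 = 3.03 mA.
Check: β·I_B = 7.77 mA > I_C = 3.03 mA, confirming saturation.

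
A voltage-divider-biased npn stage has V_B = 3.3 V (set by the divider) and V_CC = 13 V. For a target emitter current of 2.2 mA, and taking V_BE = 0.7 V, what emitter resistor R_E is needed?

R_E ≈ 1.2 kΩ

V_E = V_B − V_BE = 3.3 − 0.7 = 2.6 V.
R_E = V_E / I_E = 2.6 / 2.2 = 1.18 kΩ.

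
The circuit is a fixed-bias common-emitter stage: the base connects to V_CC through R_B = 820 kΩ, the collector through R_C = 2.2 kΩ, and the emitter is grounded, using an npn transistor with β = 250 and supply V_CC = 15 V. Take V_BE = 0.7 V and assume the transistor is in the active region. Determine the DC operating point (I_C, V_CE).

Base loop: V_CC = I_B·R_B + V_BE, so I_B = (15 − 0.7)/820 kΩ = 0.0174 mA.
In the active region I_C = β·I_B = 250 × 0.0174 = 4.36 mA.
Collector loop: V_CE = V_CC − I_C·R_C = 15 − 4.36×2.2 = 5.41 V.
Since V_CE = 5.41 V > V_CE(sat) ≈ 0.2 V, the transistor is in the active region as assumed.

I_C ≈ 4.4 mA, V_CE ≈ 5.4 V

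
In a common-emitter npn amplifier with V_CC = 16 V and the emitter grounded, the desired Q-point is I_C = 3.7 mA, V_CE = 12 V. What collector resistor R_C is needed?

R_C ≈ 1.1 kΩ

Collector loop: V_CC = I_C·R_C + V_CE.
R_C = (V_CC − V_CE)/I_C = (16 − 12)/3.7 = 1.08 kΩ.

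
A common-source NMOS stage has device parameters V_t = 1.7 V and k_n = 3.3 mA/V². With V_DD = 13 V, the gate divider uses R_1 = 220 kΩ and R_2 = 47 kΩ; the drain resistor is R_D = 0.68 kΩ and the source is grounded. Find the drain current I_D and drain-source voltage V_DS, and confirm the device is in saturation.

V_G = V_DD·R_2/(R_1+R_2) = 13×47/267 = 2.29 V. With the source grounded, V_GS = V_G = 2.29 V.
Assume saturation: I_D = (k_n/2)(V_GS − V_t)² = (3.3/2)×(2.29 − 1.7)² = 1.65×0.588² = 0.571 mA.
V_DS = V_DD − I_D·R_D = 13 − 0.571×0.68 = 12.6 V.
Saturation requires V_DS ≥ V_GS − V_t = 0.588 V; 12.6 ≥ 0.588 ✓.

I_D ≈ 0.57 mA, V_DS ≈ 13 V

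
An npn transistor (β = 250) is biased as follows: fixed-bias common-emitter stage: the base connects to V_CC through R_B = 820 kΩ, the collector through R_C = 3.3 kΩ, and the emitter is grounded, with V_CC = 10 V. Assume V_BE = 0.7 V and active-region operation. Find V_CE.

V_CE ≈ 0.64 V

Base loop: V_CC = I_B·R_B + V_BE, so I_B = (10 − 0.7)/820 kΩ = 0.0113 mA.
In the active region I_C = β·I_B = 250 × 0.0113 = 2.84 mA.
Collector loop: V_CE = V_CC − I_C·R_C = 10 − 2.84×3.3 = 0.643 V.
Since V_CE = 0.643 V > V_CE(sat) ≈ 0.2 V, the transistor is in the active region as assumed.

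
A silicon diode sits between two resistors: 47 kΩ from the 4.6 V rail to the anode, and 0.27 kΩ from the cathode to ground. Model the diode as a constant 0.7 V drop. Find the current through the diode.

The two resistors are in series with the diode, so KVL gives 4.6 = I·47 + 0.7 + I·0.27.
I = (4.6 − 0.7) / (47 + 0.27) kΩ = 3.9 / 47.3 = 0.0825 mA.

I ≈ 0.083 mA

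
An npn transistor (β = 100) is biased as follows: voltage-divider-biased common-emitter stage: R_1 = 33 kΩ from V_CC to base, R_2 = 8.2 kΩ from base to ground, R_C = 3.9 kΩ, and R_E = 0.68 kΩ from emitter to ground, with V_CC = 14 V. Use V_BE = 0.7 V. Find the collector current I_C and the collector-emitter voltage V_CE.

I_C ≈ 2.8 mA, V_CE ≈ 1.3 V

Thevenize the base divider: V_Th = V_CC·R_2/(R_1+R_2) = 14×8.2/41.2 = 2.79 V, R_Th = R_1‖R_2 = 6.57 kΩ.
Base-emitter loop: V_Th = I_B·R_Th + V_BE + (β+1)I_B·R_E, so I_B = (2.79 − 0.7) / (6.57 + 101×0.68) = 0.0277 mA.
I_C = β·I_B = 100×0.0277 = 2.77 mA, and I_E = (β+1)I_B = 2.8 mA.
V_CE = V_CC − I_C·R_C − I_E·R_E = 14 − 2.77×3.9 − 2.8×0.68 = 1.28 V.
V_CE = 1.28 V > 0.2 V confirms active-region operation.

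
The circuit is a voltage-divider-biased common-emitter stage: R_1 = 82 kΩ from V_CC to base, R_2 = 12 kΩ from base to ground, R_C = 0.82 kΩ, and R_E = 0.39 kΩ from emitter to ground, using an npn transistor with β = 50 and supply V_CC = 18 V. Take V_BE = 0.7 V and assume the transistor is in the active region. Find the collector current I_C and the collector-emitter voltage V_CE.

I_C ≈ 2.6 mA, V_CE ≈ 15 V

Thevenize the base divider: V_Th = V_CC·R_2/(R_1+R_2) = 18×12/94 = 2.3 V, R_Th = R_1‖R_2 = 10.5 kΩ.
Base-emitter loop: V_Th = I_B·R_Th + V_BE + (β+1)I_B·R_E, so I_B = (2.3 − 0.7) / (10.5 + 51×0.39) = 0.0526 mA.
I_C = β·I_B = 50×0.0526 = 2.63 mA, and I_E = (β+1)I_B = 2.68 mA.
V_CE = V_CC − I_C·R_C − I_E·R_E = 18 − 2.63×0.82 − 2.68×0.39 = 14.8 V.
V_CE = 14.8 V > 0.2 V confirms active-region operation.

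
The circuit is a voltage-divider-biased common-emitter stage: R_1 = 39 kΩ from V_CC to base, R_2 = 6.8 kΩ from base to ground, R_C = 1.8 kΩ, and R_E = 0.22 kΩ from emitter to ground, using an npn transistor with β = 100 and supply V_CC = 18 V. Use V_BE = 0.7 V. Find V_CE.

V_CE ≈ 3.8 V

Thevenize the base divider: V_Th = V_CC·R_2/(R_1+R_2) = 18×6.8/45.8 = 2.67 V, R_Th = R_1‖R_2 = 5.79 kΩ.
Base-emitter loop: V_Th = I_B·R_Th + V_BE + (β+1)I_B·R_E, so I_B = (2.67 − 0.7) / (5.79 + 101×0.22) = 0.0704 mA.
I_C = β·I_B = 100×0.0704 = 7.04 mA, and I_E = (β+1)I_B = 7.11 mA.
V_CE = V_CC − I_C·R_C − I_E·R_E = 18 − 7.04×1.8 − 7.11×0.22 = 3.76 V.
V_CE = 3.76 V > 0.2 V confirms active-region operation.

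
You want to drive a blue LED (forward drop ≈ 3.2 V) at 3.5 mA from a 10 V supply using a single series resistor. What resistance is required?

The resistor drops V_S − V_D = 10 − 3.2 = 6.8 V at 3.5 mA.
R = 6.8 V / 3.5 mA = 1.94 kΩ.

R ≈ 1.9 kΩ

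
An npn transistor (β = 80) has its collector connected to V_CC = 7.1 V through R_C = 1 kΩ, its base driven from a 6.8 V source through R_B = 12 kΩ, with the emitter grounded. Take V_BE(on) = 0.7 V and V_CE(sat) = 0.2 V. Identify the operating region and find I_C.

saturation; I_C ≈ 6.9 mA

Assume active: I_B = (6.8 − 0.7)/12 = 0.508 mA, giving I_C = β·I_B = 40.7 mA.
But then V_CE = 7.1 − 40.7×1 = -33.6 V < V_CE(sat) = 0.2 V — impossible in the active region.
So the transistor is saturated. With V_CE = 0.2 V, I_C = (V_CC − 0.2)/R_C = 6.9/1 = 6.9 mA.
Check: β·I_B = 40.7 mA > I_C = 6.9 mA, confirming saturation.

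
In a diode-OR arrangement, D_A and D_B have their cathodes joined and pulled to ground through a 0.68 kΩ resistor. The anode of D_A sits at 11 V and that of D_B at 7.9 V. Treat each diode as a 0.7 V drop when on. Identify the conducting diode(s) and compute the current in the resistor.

Only D_A conducts; I_R ≈ 15 mA

Assume both conduct. Then node N would need to be at both 11−0.7 = 10.3 V and 7.9−0.7 = 7.2 V, which is impossible.
Assume only D_A conducts: V_N = 11 − 0.7 = 10.3 V, so I_R = 10.3/0.68 = 15.1 mA.
Check D_B: its anode-to-cathode voltage is 7.9 − 10.3 = -2.4 V < 0.7 V, so it is off. The assumption is consistent.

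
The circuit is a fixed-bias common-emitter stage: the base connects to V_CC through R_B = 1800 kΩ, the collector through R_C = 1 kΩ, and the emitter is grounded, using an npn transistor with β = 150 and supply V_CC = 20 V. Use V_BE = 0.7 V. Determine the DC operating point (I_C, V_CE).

I_C ≈ 1.6 mA, V_CE ≈ 18 V

Base loop: V_CC = I_B·R_B + V_BE, so I_B = (20 − 0.7)/1800 kΩ = 0.0107 mA.
In the active region I_C = β·I_B = 150 × 0.0107 = 1.61 mA.
Collector loop: V_CE = V_CC − I_C·R_C = 20 − 1.61×1 = 18.4 V.
Since V_CE = 18.4 V > V_CE(sat) ≈ 0.2 V, the transistor is in the active region as assumed.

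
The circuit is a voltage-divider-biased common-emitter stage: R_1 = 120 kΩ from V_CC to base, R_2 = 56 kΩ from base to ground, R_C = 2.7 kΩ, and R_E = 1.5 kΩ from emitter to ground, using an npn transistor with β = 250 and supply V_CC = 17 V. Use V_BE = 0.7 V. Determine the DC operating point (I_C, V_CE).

I_C ≈ 2.8 mA, V_CE ≈ 5.1 V

Thevenize the base divider: V_Th = V_CC·R_2/(R_1+R_2) = 17×56/176 = 5.41 V, R_Th = R_1‖R_2 = 38.2 kΩ.
Base-emitter loop: V_Th = I_B·R_Th + V_BE + (β+1)I_B·R_E, so I_B = (5.41 − 0.7) / (38.2 + 251×1.5) = 0.0114 mA.
I_C = β·I_B = 250×0.0114 = 2.84 mA, and I_E = (β+1)I_B = 2.85 mA.
V_CE = V_CC − I_C·R_C − I_E·R_E = 17 − 2.84×2.7 − 2.85×1.5 = 5.06 V.
V_CE = 5.06 V > 0.2 V confirms active-region operation.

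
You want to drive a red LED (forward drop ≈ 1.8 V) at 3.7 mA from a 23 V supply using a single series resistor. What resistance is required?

The resistor drops V_S − V_D = 23 − 1.8 = 21.2 V at 3.7 mA.
R = 21.2 V / 3.7 mA = 5.73 kΩ.

R ≈ 5.7 kΩ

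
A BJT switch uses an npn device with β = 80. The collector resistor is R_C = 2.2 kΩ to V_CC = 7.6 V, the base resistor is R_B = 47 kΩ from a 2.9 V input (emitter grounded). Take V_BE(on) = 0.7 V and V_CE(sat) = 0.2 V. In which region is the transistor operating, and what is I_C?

Assume active: I_B = (2.9 − 0.7)/47 = 0.0468 mA, giving I_C = β·I_B = 3.74 mA.
But then V_CE = 7.6 − 3.74×2.2 = -0.638 V < V_CE(sat) = 0.2 V — impossible in the active region.
So the transistor is saturated. With V_CE = 0.2 V, I_C = (V_CC − 0.2)/R_C = 7.4/2.2 = 3.36 mA.
Check: β·I_B = 3.74 mA > I_C = 3.36 mA, confirming saturation.

saturation; I_C ≈ 3.4 mA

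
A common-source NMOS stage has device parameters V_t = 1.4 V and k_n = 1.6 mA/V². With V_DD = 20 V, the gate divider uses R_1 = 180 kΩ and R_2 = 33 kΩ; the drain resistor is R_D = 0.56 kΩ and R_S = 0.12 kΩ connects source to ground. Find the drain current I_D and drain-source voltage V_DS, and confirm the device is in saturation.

I_D ≈ 1.8 mA, V_DS ≈ 19 V

V_G = V_DD·R_2/(R_1+R_2) = 20×33/213 = 3.1 V.
Assume saturation: I_D = (k_n/2)(V_GS − V_t)² with V_GS = V_G − I_D·R_S = 3.1 − 0.12·I_D.
Substituting gives 0.0115·I_D² − 1.33·I_D + 2.31 = 0, with roots I_D = 1.77 or 113 mA.
The root I_D = 113 mA gives V_GS = -10.5 V ≤ V_t, so take I_D = 1.77 mA.
Then V_GS = 2.89 V and V_DS = V_DD − I_D(R_D+R_S) = 20 − 1.77×0.68 = 18.8 V.
Saturation requires V_DS ≥ V_GS − V_t = 1.49 V; 18.8 ≥ 1.49 ✓.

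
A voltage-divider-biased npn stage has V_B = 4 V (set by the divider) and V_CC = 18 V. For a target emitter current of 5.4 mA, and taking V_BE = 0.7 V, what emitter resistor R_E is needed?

V_E = V_B − V_BE = 4 − 0.7 = 3.3 V.
R_E = V_E / I_E = 3.3 / 5.4 = 0.611 kΩ.

R_E ≈ 0.61 kΩ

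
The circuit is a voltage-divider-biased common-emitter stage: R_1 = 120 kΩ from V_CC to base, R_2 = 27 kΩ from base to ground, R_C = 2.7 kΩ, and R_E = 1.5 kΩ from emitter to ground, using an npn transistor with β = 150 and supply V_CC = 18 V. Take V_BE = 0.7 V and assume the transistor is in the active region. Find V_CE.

V_CE ≈ 11 V

Thevenize the base divider: V_Th = V_CC·R_2/(R_1+R_2) = 18×27/147 = 3.31 V, R_Th = R_1‖R_2 = 22 kΩ.
Base-emitter loop: V_Th = I_B·R_Th + V_BE + (β+1)I_B·R_E, so I_B = (3.31 − 0.7) / (22 + 151×1.5) = 0.0105 mA.
I_C = β·I_B = 150×0.0105 = 1.57 mA, and I_E = (β+1)I_B = 1.58 mA.
V_CE = V_CC − I_C·R_C − I_E·R_E = 18 − 1.57×2.7 − 1.58×1.5 = 11.4 V.
V_CE = 11.4 V > 0.2 V confirms active-region operation.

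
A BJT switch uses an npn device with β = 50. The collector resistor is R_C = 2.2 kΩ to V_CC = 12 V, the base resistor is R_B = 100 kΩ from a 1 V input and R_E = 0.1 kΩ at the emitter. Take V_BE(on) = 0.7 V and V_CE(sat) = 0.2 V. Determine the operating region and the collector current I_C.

active; I_C ≈ 0.14 mA

Assume active. Base-emitter loop: I_B = (V_BB − V_BE)/(R_B + (β+1)R_E) = (1 − 0.7)/(100 + 51×0.1) = 0.00285 mA.
I_C = β·I_B = 50×0.00285 = 0.143 mA.
V_CE = V_CC − I_C·R_C − I_E·R_E = 12 − 0.143×2.2 − 0.146×0.1 = 11.7 V > V_CE(sat), so the active-region assumption holds.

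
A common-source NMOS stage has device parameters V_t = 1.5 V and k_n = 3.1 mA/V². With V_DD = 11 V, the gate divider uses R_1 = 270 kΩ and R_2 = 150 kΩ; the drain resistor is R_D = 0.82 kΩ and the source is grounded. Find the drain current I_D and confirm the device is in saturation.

V_G = V_DD·R_2/(R_1+R_2) = 11×150/420 = 3.93 V. With the source grounded, V_GS = V_G = 3.93 V.
Assume saturation: I_D = (k_n/2)(V_GS − V_t)² = (3.1/2)×(3.93 − 1.5)² = 1.55×2.43² = 9.14 mA.
V_DS = V_DD − I_D·R_D = 11 − 9.14×0.82 = 3.5 V.
Saturation requires V_DS ≥ V_GS − V_t = 2.43 V; 3.5 ≥ 2.43 ✓.

I_D ≈ 9.1 mA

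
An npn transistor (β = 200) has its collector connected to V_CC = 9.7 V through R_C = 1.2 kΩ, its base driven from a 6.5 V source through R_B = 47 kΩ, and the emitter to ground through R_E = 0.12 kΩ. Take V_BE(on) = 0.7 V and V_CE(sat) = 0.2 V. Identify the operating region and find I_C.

Assume active: I_B = (6.5 − 0.7)/(47 + 201×0.12) = 0.0816 mA, I_C = β·I_B = 16.3 mA.
Then V_CE = 9.7 − 16.3×1.2 − 16.4×0.12 = -11.8 V < 0.2 V — the active assumption fails.
Re-solve with V_CE = 0.2 V. KCL at the emitter: V_E/R_E = (V_BB−0.7−V_E)/R_B + (V_CC−0.2−V_E)/R_C, giving V_E = 0.875 V.
I_C = (V_CC − 0.2 − V_E)/R_C = (9.5 − 0.875)/1.2 = 7.19 mA.
Check: I_B = (5.8 − 0.875)/47 = 0.105 mA, and β·I_B = 21 mA > I_C, confirming saturation.

saturation; I_C ≈ 7.2 mA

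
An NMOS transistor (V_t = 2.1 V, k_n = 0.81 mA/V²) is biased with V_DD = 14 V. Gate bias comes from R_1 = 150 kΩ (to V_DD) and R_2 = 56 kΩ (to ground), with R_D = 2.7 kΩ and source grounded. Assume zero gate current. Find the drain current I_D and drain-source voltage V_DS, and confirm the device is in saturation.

I_D ≈ 1.2 mA, V_DS ≈ 11 V

V_G = V_DD·R_2/(R_1+R_2) = 14×56/206 = 3.81 V. With the source grounded, V_GS = V_G = 3.81 V.
Assume saturation: I_D = (k_n/2)(V_GS − V_t)² = (0.81/2)×(3.81 − 2.1)² = 0.405×1.71² = 1.18 mA.
V_DS = V_DD − I_D·R_D = 14 − 1.18×2.7 = 10.8 V.
Saturation requires V_DS ≥ V_GS − V_t = 1.71 V; 10.8 ≥ 1.71 ✓.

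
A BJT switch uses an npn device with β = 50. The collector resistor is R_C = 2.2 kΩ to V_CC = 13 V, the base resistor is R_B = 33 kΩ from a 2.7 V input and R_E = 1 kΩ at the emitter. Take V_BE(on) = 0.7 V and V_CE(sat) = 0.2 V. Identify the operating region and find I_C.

Assume active. Base-emitter loop: I_B = (V_BB − V_BE)/(R_B + (β+1)R_E) = (2.7 − 0.7)/(33 + 51×1) = 0.0238 mA.
I_C = β·I_B = 50×0.0238 = 1.19 mA.
V_CE = V_CC − I_C·R_C − I_E·R_E = 13 − 1.19×2.2 − 1.21×1 = 9.17 V > V_CE(sat), so the active-region assumption holds.

active; I_C ≈ 1.2 mA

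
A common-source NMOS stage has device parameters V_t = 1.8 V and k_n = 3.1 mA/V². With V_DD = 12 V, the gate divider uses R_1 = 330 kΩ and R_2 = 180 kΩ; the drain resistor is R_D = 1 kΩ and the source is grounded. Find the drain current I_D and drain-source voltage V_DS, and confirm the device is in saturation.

V_G = V_DD·R_2/(R_1+R_2) = 12×180/510 = 4.24 V. With the source grounded, V_GS = V_G = 4.24 V.
Assume saturation: I_D = (k_n/2)(V_GS − V_t)² = (3.1/2)×(4.24 − 1.8)² = 1.55×2.44² = 9.19 mA.
V_DS = V_DD − I_D·R_D = 12 − 9.19×1 = 2.81 V.
Saturation requires V_DS ≥ V_GS − V_t = 2.44 V; 2.81 ≥ 2.44 ✓.

I_D ≈ 9.2 mA, V_DS ≈ 2.8 V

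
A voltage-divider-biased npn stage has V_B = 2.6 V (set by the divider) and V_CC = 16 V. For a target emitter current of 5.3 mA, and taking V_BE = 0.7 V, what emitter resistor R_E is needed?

R_E ≈ 0.36 kΩ

V_E = V_B − V_BE = 2.6 − 0.7 = 1.9 V.
R_E = V_E / I_E = 1.9 / 5.3 = 0.358 kΩ.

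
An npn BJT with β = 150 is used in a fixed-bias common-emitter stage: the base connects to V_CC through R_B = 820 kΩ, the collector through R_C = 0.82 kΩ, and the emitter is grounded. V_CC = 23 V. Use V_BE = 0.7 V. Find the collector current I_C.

Base loop: V_CC = I_B·R_B + V_BE, so I_B = (23 − 0.7)/820 kΩ = 0.0272 mA.
In the active region I_C = β·I_B = 150 × 0.0272 = 4.08 mA.
Collector loop: V_CE = V_CC − I_C·R_C = 23 − 4.08×0.82 = 19.7 V.
Since V_CE = 19.7 V > V_CE(sat) ≈ 0.2 V, the transistor is in the active region as assumed.

I_C ≈ 4.1 mA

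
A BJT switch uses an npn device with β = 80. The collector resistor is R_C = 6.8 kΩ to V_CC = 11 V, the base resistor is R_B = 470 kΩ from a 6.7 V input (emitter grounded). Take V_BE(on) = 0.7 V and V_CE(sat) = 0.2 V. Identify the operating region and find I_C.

active; I_C ≈ 1 mA

Assume active. Base-emitter loop: I_B = (V_BB − V_BE)/R_B = (6.7 − 0.7)/470 = 0.0128 mA.
I_C = β·I_B = 80×0.0128 = 1.02 mA.
V_CE = V_CC − I_C·R_C = 11 − 1.02×6.8 = 4.06 V > V_CE(sat), so the active-region assumption holds.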